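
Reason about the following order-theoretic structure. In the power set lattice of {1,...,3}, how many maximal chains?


A maximal chain goes from the minimum element to a maximal element via cover relations.
Counting all min-to-max paths in the cover graph.
Total maximal chains: 6


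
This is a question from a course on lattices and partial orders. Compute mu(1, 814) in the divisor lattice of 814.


In a divisor lattice, mu(a,b) = mu(b/a) where mu is the classical Mobius function.
b/a = 814/1 = 814
Prime factorization of 814: primes [2, 11, 37]
814 is squarefree with 3 prime factor(s), so mu(814) = (-1)^3 = -1


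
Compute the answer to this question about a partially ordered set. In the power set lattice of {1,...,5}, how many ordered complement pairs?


Complement pair (a,b): a meet b = bottom, a join b = top.
Here: A intersect B = {} and A union B = {1,...,5}.
Pairs found: ({},{1,2,3,4,5}), ({1},{2,3,4,5}), ({2},{1,3,4,5}), ({3},{1,2,4,5}), ... (28 more)
Total ordered pairs: 32


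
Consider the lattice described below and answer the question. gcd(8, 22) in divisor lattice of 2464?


Meet=gcd.
gcd(8,22)=2


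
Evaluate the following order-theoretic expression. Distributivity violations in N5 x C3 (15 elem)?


Distributive law: a ^ (b v c) = (a ^ b) v (a ^ c).
Check all 15^3 = 3375 ordered triples (a,b,c).
  e.g. a=(b,0), b=(a,0), c=(c,0): lhs=(b,0) != rhs=(a,0)
  e.g. a=(b,0), b=(a,0), c=(c,1): lhs=(b,0) != rhs=(a,0)
Total violating triples: 54


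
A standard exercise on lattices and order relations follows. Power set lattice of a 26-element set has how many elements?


Power set = 2^n.
2^26 = 67108864


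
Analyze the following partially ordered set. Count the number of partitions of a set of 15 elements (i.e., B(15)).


B(n) = number of set partitions of an n-element set.
B(n) satisfies the recurrence: B(n+1) = sum_k C(n,k)*B(k).
B(15) = 1382958545


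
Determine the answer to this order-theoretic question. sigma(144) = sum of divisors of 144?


sigma(n) = sum of divisors.
Divisors of 144: [1, 2, 3, 4, 6, 8, 9, 12, 16, 18, 24, 36, 48, 72, 144]
Sum = 403


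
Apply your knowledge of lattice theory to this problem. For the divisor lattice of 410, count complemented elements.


An element a is complemented if some b has a meet b = bottom, a join b = top.
a is complemented iff gcd(a, n/a)=1, i.e. a is a unitary divisor of 410.
Complemented elements: 1, 2, 5, 10, 41, 82, ... (2 more)
Count: 8


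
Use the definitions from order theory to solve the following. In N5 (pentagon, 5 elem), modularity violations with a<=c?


Modular law: if a <= c then a v (b ^ c) = (a v b) ^ c.
Check all triples (a,b,c) with a <= c among 5 elements.
  e.g. a=a, b=c, c=b: lhs=a != rhs=b
Total violating triples: 1


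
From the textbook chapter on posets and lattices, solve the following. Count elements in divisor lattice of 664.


Divisors of 664: [1, 2, 4, 8, 83, 166, 332, 664]
Count: 8


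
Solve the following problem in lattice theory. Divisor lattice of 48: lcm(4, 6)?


Join=lcm.
gcd(4,6)=2
lcm=12


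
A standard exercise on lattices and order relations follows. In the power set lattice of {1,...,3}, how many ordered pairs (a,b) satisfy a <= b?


The order relation is {(a,b) : a <= b}, reflexive so it includes (a,a).
Examples: ({},{}), ({},{1,2}), ({},{1,2,3}), ({},{1,3}), ({},{1}), ...
Total ordered pairs: 27


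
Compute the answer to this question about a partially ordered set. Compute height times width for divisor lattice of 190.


Height = length of longest chain minus 1; width = size of largest antichain.
A maximum chain: 1 | 19 | 95 | 190  (height 3).
A maximum antichain: {2, 5, 19}  (width 3).
Product = 3 * 3 = 9


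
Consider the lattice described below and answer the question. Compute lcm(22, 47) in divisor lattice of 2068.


In a divisor lattice, join = lcm (least common multiple).
gcd(22,47) = 1
lcm(22,47) = 22*47/gcd = 1034/1 = 1034


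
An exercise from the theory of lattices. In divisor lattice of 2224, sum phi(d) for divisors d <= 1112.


Divisors of 2224 up to 1112: [1, 2, 4, 8, 16, 139, 278, 556, 1112]
phi values: [1, 1, 2, 4, 8, 138, 138, 276, 552]
Sum = 1120


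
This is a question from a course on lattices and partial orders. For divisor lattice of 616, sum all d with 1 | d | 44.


Interval [1,44] in divisors of 616: [1, 2, 4, 11, 22, 44]
Sum = 84


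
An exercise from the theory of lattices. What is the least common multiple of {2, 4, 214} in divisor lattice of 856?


In a divisor lattice, join = lcm (least common multiple).
Compute lcm iteratively: start with first element, then lcm(current, next).
Elements: [2, 4, 214]
lcm(2,4) = 4
lcm(4,214) = 428
Final lcm = 428


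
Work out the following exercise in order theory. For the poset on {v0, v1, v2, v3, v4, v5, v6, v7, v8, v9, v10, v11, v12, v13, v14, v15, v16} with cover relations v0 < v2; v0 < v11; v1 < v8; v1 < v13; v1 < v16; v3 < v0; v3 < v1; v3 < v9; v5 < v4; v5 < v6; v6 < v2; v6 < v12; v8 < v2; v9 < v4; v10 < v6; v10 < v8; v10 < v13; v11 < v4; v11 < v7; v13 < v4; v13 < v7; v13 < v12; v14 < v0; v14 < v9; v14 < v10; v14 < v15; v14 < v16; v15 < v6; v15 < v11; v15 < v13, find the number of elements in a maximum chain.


A chain is a totally ordered subset; we count the number of elements in a maximum chain.
Compute, for each element x, the size of the longest chain ending at x:
  v3: 1
  v5: 1
  v14: 1
  v1: 2
  v10: 2
  v15: 2
  ...
A maximum chain: v14 < v10 < v6 < v2
Number of elements in the longest chain: 4


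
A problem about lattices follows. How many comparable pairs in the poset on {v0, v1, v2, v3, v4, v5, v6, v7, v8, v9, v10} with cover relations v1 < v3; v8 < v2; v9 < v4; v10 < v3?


A comparable pair {a,b} has a < b or b < a in the order.
Count unordered pairs where one element is strictly below the other.
Examples: {v1,v3}, {v2,v8}, {v3,v10}, {v4,v9}
Total comparable pairs: 4


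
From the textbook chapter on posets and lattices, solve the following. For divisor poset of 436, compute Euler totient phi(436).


phi(n) = n * prod_{p|n} (1 - 1/p).
Prime divisors of 436: [2, 109]
phi(436) = 436 * (1 - 1/2) * (1 - 1/109)
phi(436) = 216


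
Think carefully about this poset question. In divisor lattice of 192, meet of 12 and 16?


In a divisor lattice, meet = gcd (greatest common divisor).
By Euclidean algorithm or factoring: gcd(12,16) = 4


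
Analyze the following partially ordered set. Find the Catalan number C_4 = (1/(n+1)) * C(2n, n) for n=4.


C(n) = C(2n, n) / (n+1).
C(8, 4) = 70
C(4) = 70 / 5 = 14


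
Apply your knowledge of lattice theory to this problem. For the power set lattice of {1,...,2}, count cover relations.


A cover relation a -< b holds when a < b with no c strictly between.
Cover relations:
  {} -< {1}
  {} -< {2}
  {1} -< {1,2}
  {2} -< {1,2}
Total: 4


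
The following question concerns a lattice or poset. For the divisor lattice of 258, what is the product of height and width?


Height = length of longest chain minus 1; width = size of largest antichain.
A maximum chain: 1 | 43 | 129 | 258  (height 3).
A maximum antichain: {2, 3, 43}  (width 3).
Product = 3 * 3 = 9


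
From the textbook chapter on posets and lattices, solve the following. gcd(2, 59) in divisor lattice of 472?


Meet=gcd.
gcd(2,59)=1


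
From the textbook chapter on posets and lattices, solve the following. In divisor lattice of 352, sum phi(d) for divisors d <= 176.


Divisors of 352 up to 176: [1, 2, 4, 8, 11, 16, 22, 32, 44, 88, 176]
phi values: [1, 1, 2, 4, 10, 8, 10, 16, 20, 40, 80]
Sum = 192


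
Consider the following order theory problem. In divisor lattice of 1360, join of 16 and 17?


In a divisor lattice, join = lcm (least common multiple).
gcd(16,17) = 1
lcm(16,17) = 16*17/gcd = 272/1 = 272


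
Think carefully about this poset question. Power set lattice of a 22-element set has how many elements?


Power set = 2^n.
2^22 = 4194304


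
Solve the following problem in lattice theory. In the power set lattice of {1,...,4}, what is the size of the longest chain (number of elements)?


A chain is a totally ordered subset; we count the number of elements in a maximum chain.
Compute, for each element x, the size of the longest chain ending at x:
  {}: 1
  {1}: 2
  {2}: 2
  {3}: 2
  {4}: 2
  {1,2}: 3
  ...
A maximum chain: {} < {1} < {1,2} < {1,2,3} < {1,2,3,4}
Number of elements in the longest chain: 5


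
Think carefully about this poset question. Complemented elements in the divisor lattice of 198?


An element a is complemented if some b has a meet b = bottom, a join b = top.
a is complemented iff gcd(a, n/a)=1, i.e. a is a unitary divisor of 198.
Complemented elements: 1, 2, 9, 11, 18, 22, ... (2 more)
Count: 8


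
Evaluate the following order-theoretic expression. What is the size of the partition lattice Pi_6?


B(n) = number of set partitions of an n-element set.
B(n) satisfies the recurrence: B(n+1) = sum_k C(n,k)*B(k).
B(6) = 203


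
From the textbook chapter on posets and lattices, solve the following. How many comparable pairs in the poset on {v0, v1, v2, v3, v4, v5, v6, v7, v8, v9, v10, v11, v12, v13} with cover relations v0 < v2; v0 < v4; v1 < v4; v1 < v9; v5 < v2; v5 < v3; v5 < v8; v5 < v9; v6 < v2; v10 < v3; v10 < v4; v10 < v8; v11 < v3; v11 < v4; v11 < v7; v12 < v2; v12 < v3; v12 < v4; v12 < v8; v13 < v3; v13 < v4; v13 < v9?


A comparable pair {a,b} has a < b or b < a in the order.
Count unordered pairs where one element is strictly below the other.
Examples: {v0,v2}, {v0,v4}, {v1,v4}, {v1,v9}, ...
Total comparable pairs: 22


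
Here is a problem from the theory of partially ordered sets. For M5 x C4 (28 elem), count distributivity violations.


Distributive law: a ^ (b v c) = (a ^ b) v (a ^ c).
Check all 28^3 = 21952 ordered triples (a,b,c).
  e.g. a=(a1,0), b=(a2,0), c=(a3,0): lhs=(a1,0) != rhs=(0,0)
  e.g. a=(a1,0), b=(a2,0), c=(a3,1): lhs=(a1,0) != rhs=(0,0)
Total violating triples: 3840


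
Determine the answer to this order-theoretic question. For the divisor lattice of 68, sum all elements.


sigma(n) = sum of divisors.
Divisors of 68: [1, 2, 4, 17, 34, 68]
Sum = 126


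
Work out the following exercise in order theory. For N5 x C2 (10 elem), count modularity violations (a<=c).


Modular law: if a <= c then a v (b ^ c) = (a v b) ^ c.
Check all triples (a,b,c) with a <= c among 10 elements.
  e.g. a=(a,0), b=(c,0), c=(b,0): lhs=(a,0) != rhs=(b,0)
  e.g. a=(a,0), b=(c,1), c=(b,0): lhs=(a,0) != rhs=(b,0)
Total violating triples: 6


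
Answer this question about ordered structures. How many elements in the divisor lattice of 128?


Divisors of 128: [1, 2, 4, 8, 16, 32, 64, 128]
Count: 8


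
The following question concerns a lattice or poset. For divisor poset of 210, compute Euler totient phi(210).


phi(n) = n * prod_{p|n} (1 - 1/p).
Prime divisors of 210: [2, 3, 5, 7]
phi(210) = 210 * (1 - 1/2) * (1 - 1/3) * (1 - 1/5) * (1 - 1/7)
phi(210) = 48


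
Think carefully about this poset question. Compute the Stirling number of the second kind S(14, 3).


S(n,k) = k*S(n-1,k) + S(n-1,k-1).
S(13,3) = 261625, S(13,2) = 4095
S(14,3) = 3*261625 + 4095 = 784875 + 4095
S(14,3) = 788970


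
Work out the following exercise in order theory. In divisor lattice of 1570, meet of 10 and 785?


In a divisor lattice, meet = gcd (greatest common divisor).
By Euclidean algorithm or factoring: gcd(10,785) = 5


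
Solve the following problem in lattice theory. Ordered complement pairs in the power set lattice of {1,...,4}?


Complement pair (a,b): a meet b = bottom, a join b = top.
Here: A intersect B = {} and A union B = {1,...,4}.
Pairs found: ({},{1,2,3,4}), ({1},{2,3,4}), ({2},{1,3,4}), ({3},{1,2,4}), ... (12 more)
Total ordered pairs: 16


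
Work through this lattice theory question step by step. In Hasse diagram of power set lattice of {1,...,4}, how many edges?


A cover relation a -< b holds when a < b with no c strictly between.
Cover relations:
  {} -< {1}
  {} -< {2}
  {} -< {3}
  {} -< {4}
  {1} -< {1,2}
  {1} -< {1,3}
  {1} -< {1,4}
  {2} -< {1,2}
  ...24 more
Total: 32


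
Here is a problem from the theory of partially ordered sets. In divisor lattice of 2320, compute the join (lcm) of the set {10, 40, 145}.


In a divisor lattice, join = lcm (least common multiple).
Compute lcm iteratively: start with first element, then lcm(current, next).
Elements: [10, 40, 145]
lcm(10,40) = 40
lcm(40,145) = 1160
Final lcm = 1160


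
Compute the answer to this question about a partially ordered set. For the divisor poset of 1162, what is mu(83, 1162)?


In a divisor lattice, mu(a,b) = mu(b/a) where mu is the classical Mobius function.
b/a = 1162/83 = 14
Prime factorization of 14: primes [2, 7]
14 is squarefree with 2 prime factor(s), so mu(14) = (-1)^2 = 1


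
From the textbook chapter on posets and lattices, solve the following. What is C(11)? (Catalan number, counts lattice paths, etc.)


C(n) = C(2n, n) / (n+1).
C(22, 11) = 705432
C(11) = 705432 / 12 = 58786


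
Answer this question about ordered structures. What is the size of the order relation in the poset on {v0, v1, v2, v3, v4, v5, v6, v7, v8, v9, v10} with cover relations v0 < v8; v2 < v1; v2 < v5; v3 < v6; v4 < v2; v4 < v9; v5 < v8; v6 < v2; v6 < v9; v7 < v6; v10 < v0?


The order relation is {(a,b) : a <= b}, reflexive so it includes (a,a).
Examples: (v0,v0), (v0,v8), (v1,v1), (v10,v0), (v10,v10), ...
Total ordered pairs: 40


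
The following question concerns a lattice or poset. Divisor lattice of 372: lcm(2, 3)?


Join=lcm.
gcd(2,3)=1
lcm=6


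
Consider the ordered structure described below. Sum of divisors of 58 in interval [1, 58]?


Interval [1,58] in divisors of 58: [1, 2, 29, 58]
Sum = 90


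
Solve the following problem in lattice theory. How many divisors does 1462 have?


Divisors of 1462: [1, 2, 17, 34, 43, 86, 731, 1462]
Count: 8


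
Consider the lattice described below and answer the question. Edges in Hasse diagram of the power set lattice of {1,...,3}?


A cover relation a -< b holds when a < b with no c strictly between.
Cover relations:
  {} -< {1}
  {} -< {2}
  {} -< {3}
  {1} -< {1,2}
  {1} -< {1,3}
  {2} -< {1,2}
  {2} -< {2,3}
  {3} -< {1,3}
  ...4 more
Total: 12


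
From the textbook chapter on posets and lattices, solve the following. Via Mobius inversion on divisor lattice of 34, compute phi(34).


phi(n) = n * prod_{p|n} (1 - 1/p).
Prime divisors of 34: [2, 17]
phi(34) = 34 * (1 - 1/2) * (1 - 1/17)
phi(34) = 16


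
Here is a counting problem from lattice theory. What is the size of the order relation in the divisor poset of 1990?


The order relation is {(a,b) : a <= b}, reflexive so it includes (a,a).
Examples: (1,1), (1,10), (1,199), (1,1990), (1,2), ...
Total ordered pairs: 27


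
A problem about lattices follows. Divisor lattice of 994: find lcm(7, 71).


In a divisor lattice, join = lcm (least common multiple).
gcd(7,71) = 1
lcm(7,71) = 7*71/gcd = 497/1 = 497


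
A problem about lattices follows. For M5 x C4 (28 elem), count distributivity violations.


Distributive law: a ^ (b v c) = (a ^ b) v (a ^ c).
Check all 28^3 = 21952 ordered triples (a,b,c).
  e.g. a=(a1,0), b=(a2,0), c=(a3,0): lhs=(a1,0) != rhs=(0,0)
  e.g. a=(a1,0), b=(a2,0), c=(a3,1): lhs=(a1,0) != rhs=(0,0)
Total violating triples: 3840


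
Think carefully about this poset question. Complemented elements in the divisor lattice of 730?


An element a is complemented if some b has a meet b = bottom, a join b = top.
a is complemented iff gcd(a, n/a)=1, i.e. a is a unitary divisor of 730.
Complemented elements: 1, 2, 5, 10, 73, 146, ... (2 more)
Count: 8


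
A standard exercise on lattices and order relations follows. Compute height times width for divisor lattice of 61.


Height = length of longest chain minus 1; width = size of largest antichain.
A maximum chain: 1 | 61  (height 1).
A maximum antichain: {1}  (width 1).
Product = 1 * 1 = 1


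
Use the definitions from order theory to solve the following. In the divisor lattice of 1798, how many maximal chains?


A maximal chain goes from the minimum element to a maximal element via cover relations.
Counting all min-to-max paths in the cover graph.
Total maximal chains: 6


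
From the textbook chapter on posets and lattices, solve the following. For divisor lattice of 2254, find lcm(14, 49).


In a divisor lattice, join = lcm (least common multiple).
Compute lcm iteratively: start with first element, then lcm(current, next).
Elements: [14, 49]
lcm(14,49) = 98
Final lcm = 98


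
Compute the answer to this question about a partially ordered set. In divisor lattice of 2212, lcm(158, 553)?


Join=lcm.
gcd(158,553)=79
lcm=1106


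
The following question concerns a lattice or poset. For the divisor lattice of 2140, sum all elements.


sigma(n) = sum of divisors.
Divisors of 2140: [1, 2, 4, 5, 10, 20, 107, 214, 428, 535, 1070, 2140]
Sum = 4536


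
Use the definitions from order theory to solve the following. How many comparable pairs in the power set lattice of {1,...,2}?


A comparable pair {a,b} has a < b or b < a in the order.
Count unordered pairs where one element is strictly below the other.
Examples: {{},{1}}, {{},{2}}, {{},{1,2}}, {{1},{1,2}}, ...
Total comparable pairs: 5


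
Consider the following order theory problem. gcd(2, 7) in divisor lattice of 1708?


Meet=gcd.
gcd(2,7)=1


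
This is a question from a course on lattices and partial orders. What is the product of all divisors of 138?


Divisors of 138: [1, 2, 3, 6, 23, 46, 69, 138]
Product = n^(d(n)/2) = 138^(8/2)
Product = 362673936


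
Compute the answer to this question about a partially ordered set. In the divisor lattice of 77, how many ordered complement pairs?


Complement pair (a,b): a meet b = bottom, a join b = top.
Here: gcd(a,b)=1 and lcm(a,b)=77, i.e. a*b=77 with a,b coprime.
Pairs found: (1,77), (7,11), (11,7), (77,1)
Total ordered pairs: 4


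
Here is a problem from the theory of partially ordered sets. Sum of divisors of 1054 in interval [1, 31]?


Interval [1,31] in divisors of 1054: [1, 31]
Sum = 32


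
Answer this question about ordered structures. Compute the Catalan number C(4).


C(n) = C(2n, n) / (n+1).
C(8, 4) = 70
C(4) = 70 / 5 = 14


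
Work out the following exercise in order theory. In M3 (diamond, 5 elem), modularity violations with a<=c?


Modular law: if a <= c then a v (b ^ c) = (a v b) ^ c.
Check all triples (a,b,c) with a <= c among 5 elements.
This lattice is modular (diamonds M_m and their chain-products are modular).
Total violating triples: 0


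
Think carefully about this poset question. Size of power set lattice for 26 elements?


Power set = 2^n.
2^26 = 67108864


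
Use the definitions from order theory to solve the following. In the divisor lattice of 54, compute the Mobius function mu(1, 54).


In a divisor lattice, mu(a,b) = mu(b/a) where mu is the classical Mobius function.
b/a = 54/1 = 54
Prime factorization of 54: primes [2, 3]
54 is not squarefree, so mu(54) = 0


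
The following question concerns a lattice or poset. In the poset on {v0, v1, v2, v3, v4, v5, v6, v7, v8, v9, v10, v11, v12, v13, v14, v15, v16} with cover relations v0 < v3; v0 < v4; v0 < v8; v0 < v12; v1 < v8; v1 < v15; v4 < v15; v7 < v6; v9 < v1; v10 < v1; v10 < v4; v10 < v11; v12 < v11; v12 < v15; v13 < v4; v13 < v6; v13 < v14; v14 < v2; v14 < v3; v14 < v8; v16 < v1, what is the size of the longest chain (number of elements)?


A chain is a totally ordered subset; we count the number of elements in a maximum chain.
Compute, for each element x, the size of the longest chain ending at x:
  v0: 1
  v5: 1
  v7: 1
  v9: 1
  v10: 1
  v13: 1
  ...
A maximum chain: v13 < v14 < v2
Number of elements in the longest chain: 3


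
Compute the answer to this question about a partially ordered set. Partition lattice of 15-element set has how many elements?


B(n) = number of set partitions of an n-element set.
B(n) satisfies the recurrence: B(n+1) = sum_k C(n,k)*B(k).
B(15) = 1382958545


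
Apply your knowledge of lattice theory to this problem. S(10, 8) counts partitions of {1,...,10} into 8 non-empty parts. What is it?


S(n,k) = k*S(n-1,k) + S(n-1,k-1).
S(9,8) = 36, S(9,7) = 462
S(10,8) = 8*36 + 462 = 288 + 462
S(10,8) = 750


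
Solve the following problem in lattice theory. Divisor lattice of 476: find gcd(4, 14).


In a divisor lattice, meet = gcd (greatest common divisor).
By Euclidean algorithm or factoring: gcd(4,14) = 2


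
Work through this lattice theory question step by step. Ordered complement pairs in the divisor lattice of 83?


Complement pair (a,b): a meet b = bottom, a join b = top.
Here: gcd(a,b)=1 and lcm(a,b)=83, i.e. a*b=83 with a,b coprime.
Pairs found: (1,83), (83,1)
Total ordered pairs: 2


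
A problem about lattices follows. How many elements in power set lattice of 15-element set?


Power set = 2^n.
2^15 = 32768


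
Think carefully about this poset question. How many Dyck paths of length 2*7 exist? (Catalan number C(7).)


C(n) = C(2n, n) / (n+1).
C(14, 7) = 3432
C(7) = 3432 / 8 = 429


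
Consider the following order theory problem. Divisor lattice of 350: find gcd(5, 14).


In a divisor lattice, meet = gcd (greatest common divisor).
By Euclidean algorithm or factoring: gcd(5,14) = 1


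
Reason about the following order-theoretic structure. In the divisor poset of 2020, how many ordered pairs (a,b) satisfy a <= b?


The order relation is {(a,b) : a <= b}, reflexive so it includes (a,a).
Examples: (1,1), (1,10), (1,101), (1,1010), (1,2), ...
Total ordered pairs: 54


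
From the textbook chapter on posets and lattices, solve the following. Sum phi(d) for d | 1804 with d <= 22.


Divisors of 1804 up to 22: [1, 2, 4, 11, 22]
phi values: [1, 1, 2, 10, 10]
Sum = 24


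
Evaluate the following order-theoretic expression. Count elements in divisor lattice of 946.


Divisors of 946: [1, 2, 11, 22, 43, 86, 473, 946]
Count: 8


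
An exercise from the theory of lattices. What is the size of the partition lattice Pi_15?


B(n) = number of set partitions of an n-element set.
B(n) satisfies the recurrence: B(n+1) = sum_k C(n,k)*B(k).
B(15) = 1382958545


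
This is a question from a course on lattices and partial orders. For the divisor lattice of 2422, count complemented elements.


An element a is complemented if some b has a meet b = bottom, a join b = top.
a is complemented iff gcd(a, n/a)=1, i.e. a is a unitary divisor of 2422.
Complemented elements: 1, 2, 7, 14, 173, 346, ... (2 more)
Count: 8


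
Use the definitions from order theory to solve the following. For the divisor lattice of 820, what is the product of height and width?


Height = length of longest chain minus 1; width = size of largest antichain.
A maximum chain: 1 | 41 | 205 | 410 | 820  (height 4).
A maximum antichain: {4, 10, 82, 205}  (width 4).
Product = 4 * 4 = 16


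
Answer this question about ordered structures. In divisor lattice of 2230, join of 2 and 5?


In a divisor lattice, join = lcm (least common multiple).
gcd(2,5) = 1
lcm(2,5) = 2*5/gcd = 10/1 = 10


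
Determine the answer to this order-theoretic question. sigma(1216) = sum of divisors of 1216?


sigma(n) = sum of divisors.
Divisors of 1216: [1, 2, 4, 8, 16, 19, 32, 38, 64, 76, 152, 304, 608, 1216]
Sum = 2540


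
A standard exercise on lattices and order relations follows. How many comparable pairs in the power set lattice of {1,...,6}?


A comparable pair {a,b} has a < b or b < a in the order.
Count unordered pairs where one element is strictly below the other.
Examples: {{},{1}}, {{},{2}}, {{},{3}}, {{},{4}}, ...
Total comparable pairs: 665


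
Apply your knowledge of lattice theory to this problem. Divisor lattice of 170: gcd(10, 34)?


Meet=gcd.
gcd(10,34)=2


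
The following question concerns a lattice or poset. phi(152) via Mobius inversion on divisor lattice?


phi(n) = n * prod_{p|n} (1 - 1/p).
Prime divisors of 152: [2, 19]
phi(152) = 152 * (1 - 1/2) * (1 - 1/19)
phi(152) = 72


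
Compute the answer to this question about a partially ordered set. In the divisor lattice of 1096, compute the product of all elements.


Divisors of 1096: [1, 2, 4, 8, 137, 274, 548, 1096]
Product = n^(d(n)/2) = 1096^(8/2)
Product = 1442919878656


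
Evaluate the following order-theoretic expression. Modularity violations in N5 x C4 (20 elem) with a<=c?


Modular law: if a <= c then a v (b ^ c) = (a v b) ^ c.
Check all triples (a,b,c) with a <= c among 20 elements.
  e.g. a=(a,0), b=(c,0), c=(b,0): lhs=(a,0) != rhs=(b,0)
  e.g. a=(a,0), b=(c,1), c=(b,0): lhs=(a,0) != rhs=(b,0)
Total violating triples: 40


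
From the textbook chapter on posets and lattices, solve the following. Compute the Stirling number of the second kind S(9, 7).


S(n,k) = k*S(n-1,k) + S(n-1,k-1).
S(8,7) = 28, S(8,6) = 266
S(9,7) = 7*28 + 266 = 196 + 266
S(9,7) = 462


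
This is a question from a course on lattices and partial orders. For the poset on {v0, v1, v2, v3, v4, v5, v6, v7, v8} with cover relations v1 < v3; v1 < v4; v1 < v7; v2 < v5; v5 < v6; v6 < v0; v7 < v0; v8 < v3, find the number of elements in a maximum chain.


A chain is a totally ordered subset; we count the number of elements in a maximum chain.
Compute, for each element x, the size of the longest chain ending at x:
  v1: 1
  v2: 1
  v8: 1
  v4: 2
  v5: 2
  v7: 2
  ...
A maximum chain: v2 < v5 < v6 < v0
Number of elements in the longest chain: 4


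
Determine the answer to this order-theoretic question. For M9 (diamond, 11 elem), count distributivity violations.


Distributive law: a ^ (b v c) = (a ^ b) v (a ^ c).
Check all 11^3 = 1331 ordered triples (a,b,c).
  e.g. a=a1, b=a2, c=a3: lhs=a1 != rhs=0
  e.g. a=a1, b=a2, c=a4: lhs=a1 != rhs=0
Total violating triples: 504


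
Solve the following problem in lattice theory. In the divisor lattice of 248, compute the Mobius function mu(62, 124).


In a divisor lattice, mu(a,b) = mu(b/a) where mu is the classical Mobius function.
b/a = 124/62 = 2
Prime factorization of 2: primes [2]
2 is squarefree with 1 prime factor(s), so mu(2) = (-1)^1 = -1


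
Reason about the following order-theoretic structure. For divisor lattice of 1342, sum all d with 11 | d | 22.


Interval [11,22] in divisors of 1342: [11, 22]
Sum = 33


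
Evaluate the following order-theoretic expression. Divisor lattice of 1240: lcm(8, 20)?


Join=lcm.
gcd(8,20)=4
lcm=40


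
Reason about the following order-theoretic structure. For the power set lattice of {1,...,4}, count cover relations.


A cover relation a -< b holds when a < b with no c strictly between.
Cover relations:
  {} -< {1}
  {} -< {2}
  {} -< {3}
  {} -< {4}
  {1} -< {1,2}
  {1} -< {1,3}
  {1} -< {1,4}
  {2} -< {1,2}
  ...24 more
Total: 32


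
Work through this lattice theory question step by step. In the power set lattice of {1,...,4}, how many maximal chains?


A maximal chain goes from the minimum element to a maximal element via cover relations.
Counting all min-to-max paths in the cover graph.
Total maximal chains: 24


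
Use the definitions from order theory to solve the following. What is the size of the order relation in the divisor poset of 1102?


The order relation is {(a,b) : a <= b}, reflexive so it includes (a,a).
Examples: (1,1), (1,1102), (1,19), (1,2), (1,29), ...
Total ordered pairs: 27


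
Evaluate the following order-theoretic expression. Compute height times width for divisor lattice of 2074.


Height = length of longest chain minus 1; width = size of largest antichain.
A maximum chain: 1 | 61 | 1037 | 2074  (height 3).
A maximum antichain: {2, 17, 61}  (width 3).
Product = 3 * 3 = 9


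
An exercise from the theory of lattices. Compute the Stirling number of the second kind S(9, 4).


S(n,k) = k*S(n-1,k) + S(n-1,k-1).
S(8,4) = 1701, S(8,3) = 966
S(9,4) = 4*1701 + 966 = 6804 + 966
S(9,4) = 7770


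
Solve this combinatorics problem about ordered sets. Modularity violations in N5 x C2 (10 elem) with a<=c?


Modular law: if a <= c then a v (b ^ c) = (a v b) ^ c.
Check all triples (a,b,c) with a <= c among 10 elements.
  e.g. a=(a,0), b=(c,0), c=(b,0): lhs=(a,0) != rhs=(b,0)
  e.g. a=(a,0), b=(c,1), c=(b,0): lhs=(a,0) != rhs=(b,0)
Total violating triples: 6


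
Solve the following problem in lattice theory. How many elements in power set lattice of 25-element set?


Power set = 2^n.
2^25 = 33554432


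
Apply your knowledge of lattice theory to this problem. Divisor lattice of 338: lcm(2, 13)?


Join=lcm.
gcd(2,13)=1
lcm=26


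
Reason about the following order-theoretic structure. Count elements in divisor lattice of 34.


Divisors of 34: [1, 2, 17, 34]
Count: 4


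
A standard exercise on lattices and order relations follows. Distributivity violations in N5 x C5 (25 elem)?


Distributive law: a ^ (b v c) = (a ^ b) v (a ^ c).
Check all 25^3 = 15625 ordered triples (a,b,c).
  e.g. a=(b,0), b=(a,0), c=(c,0): lhs=(b,0) != rhs=(a,0)
  e.g. a=(b,0), b=(a,0), c=(c,1): lhs=(b,0) != rhs=(a,0)
Total violating triples: 250


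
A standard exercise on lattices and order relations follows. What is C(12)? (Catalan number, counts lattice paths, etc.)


C(n) = C(2n, n) / (n+1).
C(24, 12) = 2704156
C(12) = 2704156 / 13 = 208012


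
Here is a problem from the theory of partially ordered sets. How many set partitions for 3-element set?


B(n) = number of set partitions of an n-element set.
B(n) satisfies the recurrence: B(n+1) = sum_k C(n,k)*B(k).
B(3) = 5


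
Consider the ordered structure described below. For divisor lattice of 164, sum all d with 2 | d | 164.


Interval [2,164] in divisors of 164: [2, 4, 82, 164]
Sum = 252


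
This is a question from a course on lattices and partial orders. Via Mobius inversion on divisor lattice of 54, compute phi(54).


phi(n) = n * prod_{p|n} (1 - 1/p).
Prime divisors of 54: [2, 3]
phi(54) = 54 * (1 - 1/2) * (1 - 1/3)
phi(54) = 18


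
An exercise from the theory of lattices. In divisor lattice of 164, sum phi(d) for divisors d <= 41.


Divisors of 164 up to 41: [1, 2, 4, 41]
phi values: [1, 1, 2, 40]
Sum = 44


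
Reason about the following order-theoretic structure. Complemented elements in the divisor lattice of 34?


An element a is complemented if some b has a meet b = bottom, a join b = top.
a is complemented iff gcd(a, n/a)=1, i.e. a is a unitary divisor of 34.
Complemented elements: 1, 2, 17, 34
Count: 4


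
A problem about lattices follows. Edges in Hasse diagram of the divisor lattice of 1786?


A cover relation a -< b holds when a < b with no c strictly between.
Cover relations:
  1 -< 2
  1 -< 19
  1 -< 47
  2 -< 38
  2 -< 94
  19 -< 38
  19 -< 893
  38 -< 1786
  ...4 more
Total: 12


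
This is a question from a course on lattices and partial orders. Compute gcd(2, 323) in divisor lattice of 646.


In a divisor lattice, meet = gcd (greatest common divisor).
By Euclidean algorithm or factoring: gcd(2,323) = 1


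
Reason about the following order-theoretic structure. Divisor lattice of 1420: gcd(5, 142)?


Meet=gcd.
gcd(5,142)=1


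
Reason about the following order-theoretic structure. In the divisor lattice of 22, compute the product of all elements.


Divisors of 22: [1, 2, 11, 22]
Product = n^(d(n)/2) = 22^(4/2)
Product = 484


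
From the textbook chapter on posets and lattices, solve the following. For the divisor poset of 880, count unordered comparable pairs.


A comparable pair {a,b} has a < b or b < a in the order.
Count unordered pairs where one element is strictly below the other.
Examples: {1,2}, {1,4}, {1,5}, {1,8}, ...
Total comparable pairs: 115


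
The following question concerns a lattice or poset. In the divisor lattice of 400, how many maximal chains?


A maximal chain goes from the minimum element to a maximal element via cover relations.
Counting all min-to-max paths in the cover graph.
Total maximal chains: 15


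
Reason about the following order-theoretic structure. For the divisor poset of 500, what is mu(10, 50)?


In a divisor lattice, mu(a,b) = mu(b/a) where mu is the classical Mobius function.
b/a = 50/10 = 5
Prime factorization of 5: primes [5]
5 is squarefree with 1 prime factor(s), so mu(5) = (-1)^1 = -1


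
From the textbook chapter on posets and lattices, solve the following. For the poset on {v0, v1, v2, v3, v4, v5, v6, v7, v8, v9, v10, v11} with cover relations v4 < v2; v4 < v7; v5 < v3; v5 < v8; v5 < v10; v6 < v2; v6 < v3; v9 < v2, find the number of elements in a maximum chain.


A chain is a totally ordered subset; we count the number of elements in a maximum chain.
Compute, for each element x, the size of the longest chain ending at x:
  v0: 1
  v1: 1
  v4: 1
  v5: 1
  v6: 1
  v9: 1
  ...
A maximum chain: v4 < v2
Number of elements in the longest chain: 2


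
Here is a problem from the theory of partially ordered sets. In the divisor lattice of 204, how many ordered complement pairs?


Complement pair (a,b): a meet b = bottom, a join b = top.
Here: gcd(a,b)=1 and lcm(a,b)=204, i.e. a*b=204 with a,b coprime.
Pairs found: (1,204), (3,68), (4,51), (12,17), ... (4 more)
Total ordered pairs: 8


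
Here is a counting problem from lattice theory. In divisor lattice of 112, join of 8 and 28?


In a divisor lattice, join = lcm (least common multiple).
gcd(8,28) = 4
lcm(8,28) = 8*28/gcd = 224/4 = 56


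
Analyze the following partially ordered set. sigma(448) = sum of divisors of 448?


sigma(n) = sum of divisors.
Divisors of 448: [1, 2, 4, 7, 8, 14, 16, 28, 32, 56, 64, 112, 224, 448]
Sum = 1016


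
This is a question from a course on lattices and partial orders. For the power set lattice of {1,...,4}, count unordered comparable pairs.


A comparable pair {a,b} has a < b or b < a in the order.
Count unordered pairs where one element is strictly below the other.
Examples: {{},{1}}, {{},{2}}, {{},{3}}, {{},{4}}, ...
Total comparable pairs: 65


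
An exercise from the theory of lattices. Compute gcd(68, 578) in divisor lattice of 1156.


In a divisor lattice, meet = gcd (greatest common divisor).
By Euclidean algorithm or factoring: gcd(68,578) = 34


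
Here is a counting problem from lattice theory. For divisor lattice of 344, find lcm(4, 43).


In a divisor lattice, join = lcm (least common multiple).
Compute lcm iteratively: start with first element, then lcm(current, next).
Elements: [4, 43]
lcm(4,43) = 172
Final lcm = 172


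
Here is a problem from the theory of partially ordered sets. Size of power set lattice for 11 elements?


Power set = 2^n.
2^11 = 2048


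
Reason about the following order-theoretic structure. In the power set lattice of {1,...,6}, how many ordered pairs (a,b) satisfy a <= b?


The order relation is {(a,b) : a <= b}, reflexive so it includes (a,a).
Examples: ({},{}), ({},{1,2}), ({},{1,2,3}), ({},{1,2,3,4}), ({},{1,2,3,4,5}), ...
Total ordered pairs: 729


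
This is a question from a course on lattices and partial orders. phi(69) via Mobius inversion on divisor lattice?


phi(n) = n * prod_{p|n} (1 - 1/p).
Prime divisors of 69: [3, 23]
phi(69) = 69 * (1 - 1/3) * (1 - 1/23)
phi(69) = 44


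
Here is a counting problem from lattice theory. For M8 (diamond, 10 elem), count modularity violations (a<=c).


Modular law: if a <= c then a v (b ^ c) = (a v b) ^ c.
Check all triples (a,b,c) with a <= c among 10 elements.
This lattice is modular (diamonds M_m and their chain-products are modular).
Total violating triples: 0


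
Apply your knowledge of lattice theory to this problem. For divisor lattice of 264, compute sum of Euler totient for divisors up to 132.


Divisors of 264 up to 132: [1, 2, 3, 4, 6, 8, 11, 12, 22, 24, 33, 44, 66, 88, 132]
phi values: [1, 1, 2, 2, 2, 4, 10, 4, 10, 8, 20, 20, 20, 40, 40]
Sum = 184


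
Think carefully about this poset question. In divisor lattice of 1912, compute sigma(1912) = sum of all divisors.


sigma(n) = sum of divisors.
Divisors of 1912: [1, 2, 4, 8, 239, 478, 956, 1912]
Sum = 3600


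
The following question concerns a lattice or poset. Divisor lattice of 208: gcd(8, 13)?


Meet=gcd.
gcd(8,13)=1


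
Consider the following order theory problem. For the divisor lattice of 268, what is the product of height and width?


Height = length of longest chain minus 1; width = size of largest antichain.
A maximum chain: 1 | 67 | 134 | 268  (height 3).
A maximum antichain: {2, 67}  (width 2).
Product = 3 * 2 = 6


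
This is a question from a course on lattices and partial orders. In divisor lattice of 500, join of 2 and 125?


In a divisor lattice, join = lcm (least common multiple).
gcd(2,125) = 1
lcm(2,125) = 2*125/gcd = 250/1 = 250


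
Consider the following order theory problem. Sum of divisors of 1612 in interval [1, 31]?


Interval [1,31] in divisors of 1612: [1, 31]
Sum = 32


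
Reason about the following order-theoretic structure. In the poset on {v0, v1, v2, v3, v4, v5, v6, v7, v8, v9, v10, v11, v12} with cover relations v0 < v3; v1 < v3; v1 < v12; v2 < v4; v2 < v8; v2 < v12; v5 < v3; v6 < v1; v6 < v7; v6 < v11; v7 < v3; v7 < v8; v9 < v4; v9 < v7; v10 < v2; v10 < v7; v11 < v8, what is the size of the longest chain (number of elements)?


A chain is a totally ordered subset; we count the number of elements in a maximum chain.
Compute, for each element x, the size of the longest chain ending at x:
  v0: 1
  v5: 1
  v6: 1
  v9: 1
  v10: 1
  v1: 2
  ...
A maximum chain: v6 < v1 < v3
Number of elements in the longest chain: 3


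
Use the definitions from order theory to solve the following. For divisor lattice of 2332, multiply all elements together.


Divisors of 2332: [1, 2, 4, 11, 22, 44, 53, 106, 212, 583, 1166, 2332]
Product = n^(d(n)/2) = 2332^(12/2)
Product = 160831560769750503424


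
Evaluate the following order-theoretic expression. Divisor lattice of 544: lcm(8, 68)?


Join=lcm.
gcd(8,68)=4
lcm=136


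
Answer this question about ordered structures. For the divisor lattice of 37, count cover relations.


A cover relation a -< b holds when a < b with no c strictly between.
Cover relations:
  1 -< 37
Total: 1


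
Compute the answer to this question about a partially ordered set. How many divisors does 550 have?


Divisors of 550: [1, 2, 5, 10, 11, 22, 25, 50, 55, 110, 275, 550]
Count: 12


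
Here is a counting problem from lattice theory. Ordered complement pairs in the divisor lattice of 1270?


Complement pair (a,b): a meet b = bottom, a join b = top.
Here: gcd(a,b)=1 and lcm(a,b)=1270, i.e. a*b=1270 with a,b coprime.
Pairs found: (1,1270), (2,635), (5,254), (10,127), ... (4 more)
Total ordered pairs: 8


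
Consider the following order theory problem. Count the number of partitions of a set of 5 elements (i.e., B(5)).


B(n) = number of set partitions of an n-element set.
B(n) satisfies the recurrence: B(n+1) = sum_k C(n,k)*B(k).
B(5) = 52


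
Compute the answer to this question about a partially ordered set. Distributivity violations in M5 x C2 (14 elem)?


Distributive law: a ^ (b v c) = (a ^ b) v (a ^ c).
Check all 14^3 = 2744 ordered triples (a,b,c).
  e.g. a=(a1,0), b=(a2,0), c=(a3,0): lhs=(a1,0) != rhs=(0,0)
  e.g. a=(a1,0), b=(a2,0), c=(a3,1): lhs=(a1,0) != rhs=(0,0)
Total violating triples: 480


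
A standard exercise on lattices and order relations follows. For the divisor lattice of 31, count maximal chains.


A maximal chain goes from the minimum element to a maximal element via cover relations.
Counting all min-to-max paths in the cover graph.
Total maximal chains: 1


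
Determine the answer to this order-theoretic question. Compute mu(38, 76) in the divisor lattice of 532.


In a divisor lattice, mu(a,b) = mu(b/a) where mu is the classical Mobius function.
b/a = 76/38 = 2
Prime factorization of 2: primes [2]
2 is squarefree with 1 prime factor(s), so mu(2) = (-1)^1 = -1
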